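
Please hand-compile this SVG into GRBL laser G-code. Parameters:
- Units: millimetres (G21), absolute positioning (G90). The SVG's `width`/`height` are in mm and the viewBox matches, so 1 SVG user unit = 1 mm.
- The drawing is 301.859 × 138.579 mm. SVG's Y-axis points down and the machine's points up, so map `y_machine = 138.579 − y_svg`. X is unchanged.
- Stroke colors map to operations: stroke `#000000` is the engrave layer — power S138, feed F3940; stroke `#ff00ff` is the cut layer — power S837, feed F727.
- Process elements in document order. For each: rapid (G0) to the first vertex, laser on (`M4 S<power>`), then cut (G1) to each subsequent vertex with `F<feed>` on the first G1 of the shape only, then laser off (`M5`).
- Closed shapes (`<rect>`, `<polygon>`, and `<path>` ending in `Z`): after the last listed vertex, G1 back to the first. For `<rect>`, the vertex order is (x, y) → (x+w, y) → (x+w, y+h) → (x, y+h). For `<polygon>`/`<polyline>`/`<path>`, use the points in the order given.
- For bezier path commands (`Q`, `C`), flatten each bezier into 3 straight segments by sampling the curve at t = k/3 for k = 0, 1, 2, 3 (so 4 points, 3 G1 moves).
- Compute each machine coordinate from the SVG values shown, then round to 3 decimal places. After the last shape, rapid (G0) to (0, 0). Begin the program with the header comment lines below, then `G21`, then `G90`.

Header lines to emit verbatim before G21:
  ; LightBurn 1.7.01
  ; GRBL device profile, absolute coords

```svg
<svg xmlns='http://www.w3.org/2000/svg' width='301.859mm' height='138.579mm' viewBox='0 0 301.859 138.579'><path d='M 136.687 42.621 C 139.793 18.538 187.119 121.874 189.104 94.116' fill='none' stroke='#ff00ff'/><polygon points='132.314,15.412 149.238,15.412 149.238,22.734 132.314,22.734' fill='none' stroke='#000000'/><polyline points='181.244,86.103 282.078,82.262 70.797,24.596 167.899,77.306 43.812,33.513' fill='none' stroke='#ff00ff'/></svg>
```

Since the viewBox matches the mm dimensions, user units are millimetres directly. The only transform is the Y-flip y_m = 138.579 − y_svg.

Shape 1 is a cubic bezier drawn with `<path>`. Its stroke #ff00ff means cut at S837, F727. After flipping Y the toolpath is (136.687,95.958) → (151.216,87.143) → (175.322,50.828) → (189.104,44.463).

Shape 2 is a rectangle drawn with `<polygon>`. Its stroke #000000 means engrave at S138, F3940. After flipping Y the toolpath is (132.314,123.167) → (149.238,123.167) → (149.238,115.845) → (132.314,115.845) → (132.314,123.167), returning to the start.

Shape 3 is a open polyline drawn with `<polyline>`. Its stroke #ff00ff means cut at S837, F727. After flipping Y the toolpath is (181.244,52.476) → (282.078,56.317) → (70.797,113.983) → (167.899,61.273) → (43.812,105.066).

; LightBurn 1.7.01
; GRBL device profile, absolute coords
G21
G90
G0 X136.687 Y95.958
M4 S837
G1 X151.216 Y87.143 F727
G1 X175.322 Y50.828
G1 X189.104 Y44.463
M5
G0 X132.314 Y123.167
M4 S138
G1 X149.238 Y123.167 F3940
G1 X149.238 Y115.845
G1 X132.314 Y115.845
G1 X132.314 Y123.167
M5
G0 X181.244 Y52.476
M4 S837
G1 X282.078 Y56.317 F727
G1 X70.797 Y113.983
G1 X167.899 Y61.273
G1 X43.812 Y105.066
M5
G0 X0.000 Y0.000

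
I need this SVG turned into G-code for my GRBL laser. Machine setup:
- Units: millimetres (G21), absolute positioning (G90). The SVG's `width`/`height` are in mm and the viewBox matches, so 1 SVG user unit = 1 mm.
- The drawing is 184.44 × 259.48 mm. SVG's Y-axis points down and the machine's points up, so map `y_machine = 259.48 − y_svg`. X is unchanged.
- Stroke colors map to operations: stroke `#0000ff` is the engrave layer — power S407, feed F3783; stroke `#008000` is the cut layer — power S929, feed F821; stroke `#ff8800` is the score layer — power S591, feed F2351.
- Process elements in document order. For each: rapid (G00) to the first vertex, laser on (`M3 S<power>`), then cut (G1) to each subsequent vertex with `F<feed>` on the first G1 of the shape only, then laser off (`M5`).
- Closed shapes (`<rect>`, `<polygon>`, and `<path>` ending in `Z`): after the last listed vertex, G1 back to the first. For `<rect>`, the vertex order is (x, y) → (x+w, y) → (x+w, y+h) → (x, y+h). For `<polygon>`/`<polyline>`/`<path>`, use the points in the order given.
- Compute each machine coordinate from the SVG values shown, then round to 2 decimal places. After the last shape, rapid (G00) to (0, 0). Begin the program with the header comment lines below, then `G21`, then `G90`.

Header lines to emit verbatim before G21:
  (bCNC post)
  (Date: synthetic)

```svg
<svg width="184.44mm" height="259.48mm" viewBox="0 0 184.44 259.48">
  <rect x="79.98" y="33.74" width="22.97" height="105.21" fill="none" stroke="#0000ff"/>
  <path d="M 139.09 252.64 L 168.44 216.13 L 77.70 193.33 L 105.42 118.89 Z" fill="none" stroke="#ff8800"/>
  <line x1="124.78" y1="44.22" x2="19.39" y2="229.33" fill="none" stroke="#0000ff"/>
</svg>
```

1 u = 1 mm; y_m = 259.48 − y.

[1] `<rect>` rectangle, #0000ff→engrave S407 F3783: (79.98,225.74) → (102.95,225.74) → (102.95,120.53) → (79.98,120.53) → (79.98,225.74) (closed)

[2] `<path>` closed polygon, #ff8800→score S591 F2351: (139.09,6.84) → (168.44,43.35) → (77.70,66.15) → (105.42,140.59) → (139.09,6.84) (closed)

[3] `<line>` line segment, #0000ff→engrave S407 F3783: (124.78,215.26) → (19.39,30.15)

(bCNC post)
(Date: synthetic)
G21
G90
G00 X79.98 Y225.74
M3 S407
G1 X102.95 Y225.74 F3783
G1 X102.95 Y120.53
G1 X79.98 Y120.53
G1 X79.98 Y225.74
M5
G00 X139.09 Y6.84
M3 S591
G1 X168.44 Y43.35 F2351
G1 X77.70 Y66.15
G1 X105.42 Y140.59
G1 X139.09 Y6.84
M5
G00 X124.78 Y215.26
M3 S407
G1 X19.39 Y30.15 F3783
M5
G00 X0.00 Y0.00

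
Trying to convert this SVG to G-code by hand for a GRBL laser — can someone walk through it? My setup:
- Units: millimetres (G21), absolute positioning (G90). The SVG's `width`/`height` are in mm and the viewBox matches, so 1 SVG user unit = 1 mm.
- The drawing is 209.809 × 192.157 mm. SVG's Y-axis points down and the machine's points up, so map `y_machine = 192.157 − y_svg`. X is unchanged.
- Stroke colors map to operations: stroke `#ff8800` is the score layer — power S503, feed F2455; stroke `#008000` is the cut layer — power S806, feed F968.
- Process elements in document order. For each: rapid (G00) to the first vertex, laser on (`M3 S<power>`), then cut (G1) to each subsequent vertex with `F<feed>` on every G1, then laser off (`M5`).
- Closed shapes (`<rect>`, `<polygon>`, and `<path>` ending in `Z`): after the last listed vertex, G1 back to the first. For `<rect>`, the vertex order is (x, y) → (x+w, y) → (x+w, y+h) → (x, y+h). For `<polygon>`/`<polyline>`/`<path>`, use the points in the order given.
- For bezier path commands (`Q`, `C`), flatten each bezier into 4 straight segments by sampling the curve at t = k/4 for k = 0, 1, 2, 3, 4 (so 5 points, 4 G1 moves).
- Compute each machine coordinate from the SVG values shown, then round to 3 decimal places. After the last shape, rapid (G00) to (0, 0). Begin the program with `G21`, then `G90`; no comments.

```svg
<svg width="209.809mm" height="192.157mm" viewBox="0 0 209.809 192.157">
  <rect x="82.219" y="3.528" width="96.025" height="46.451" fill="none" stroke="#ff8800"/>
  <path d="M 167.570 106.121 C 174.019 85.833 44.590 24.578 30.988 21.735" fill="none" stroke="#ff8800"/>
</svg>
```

viewBox `0 0 209.809 192.157` with mm width/height → 1 unit = 1 mm. Flip: y_m = 192.157 − y_svg.

**Shape 1** — `<rect>` rectangle, stroke `#ff8800` → score (S503, F2455). Machine vertices: (82.219,188.629) → (178.244,188.629) → (178.244,142.178) → (82.219,142.178) → (82.219,188.629). Closed: final G1 returns to the first vertex.

**Shape 2** — `<path>` cubic bezier, stroke `#ff8800` → score (S503, F2455). Control points (SVG): P0=(167.570,106.121), P1=(174.019,85.833), P2=(44.590,24.578), P3=(30.988,21.735); sampled at t=k/4. Machine vertices: (167.570,86.036) → (150.863,107.381) → (106.798,134.771) → (58.974,158.890) → (30.988,170.422). Open path.

G21
G90
G00 X82.219 Y188.629
M3 S503
G1 X178.244 Y188.629 F2455
G1 X178.244 Y142.178 F2455
G1 X82.219 Y142.178 F2455
G1 X82.219 Y188.629 F2455
M5
G00 X167.570 Y86.036
M3 S503
G1 X150.863 Y107.381 F2455
G1 X106.798 Y134.771 F2455
G1 X58.974 Y158.890 F2455
G1 X30.988 Y170.422 F2455
M5
G00 X0.000 Y0.000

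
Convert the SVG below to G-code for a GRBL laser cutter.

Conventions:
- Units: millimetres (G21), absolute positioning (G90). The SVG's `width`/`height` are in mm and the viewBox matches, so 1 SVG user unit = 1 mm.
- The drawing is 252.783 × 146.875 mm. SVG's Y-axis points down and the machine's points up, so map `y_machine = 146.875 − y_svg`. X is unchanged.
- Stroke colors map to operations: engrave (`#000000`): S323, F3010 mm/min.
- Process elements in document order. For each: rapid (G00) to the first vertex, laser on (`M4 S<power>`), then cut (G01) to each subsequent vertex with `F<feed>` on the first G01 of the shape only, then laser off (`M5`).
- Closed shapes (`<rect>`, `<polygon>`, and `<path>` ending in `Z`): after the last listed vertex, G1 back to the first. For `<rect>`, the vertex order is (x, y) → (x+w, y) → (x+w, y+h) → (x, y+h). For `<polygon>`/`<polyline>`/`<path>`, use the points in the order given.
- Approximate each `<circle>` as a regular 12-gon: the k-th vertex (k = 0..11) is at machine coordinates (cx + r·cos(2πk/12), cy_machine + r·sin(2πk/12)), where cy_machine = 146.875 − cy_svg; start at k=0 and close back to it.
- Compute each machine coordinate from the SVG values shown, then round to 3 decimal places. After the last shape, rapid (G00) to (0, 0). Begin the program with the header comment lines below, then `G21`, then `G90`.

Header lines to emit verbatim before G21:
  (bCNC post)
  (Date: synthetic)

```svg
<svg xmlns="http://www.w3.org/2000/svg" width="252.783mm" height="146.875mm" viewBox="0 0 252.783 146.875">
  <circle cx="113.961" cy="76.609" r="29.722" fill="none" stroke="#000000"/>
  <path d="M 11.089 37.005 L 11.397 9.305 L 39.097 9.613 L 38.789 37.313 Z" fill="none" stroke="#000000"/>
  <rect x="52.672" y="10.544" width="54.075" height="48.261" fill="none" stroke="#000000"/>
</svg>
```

(bCNC post)
(Date: synthetic)
G21
G90
G00 X143.683 Y70.266
M4 S323
G01 X139.701 Y85.127 F3010
G01 X128.822 Y96.006
G01 X113.961 Y99.988
G01 X99.100 Y96.006
G01 X88.221 Y85.127
G01 X84.239 Y70.266
G01 X88.221 Y55.405
G01 X99.100 Y44.526
G01 X113.961 Y40.544
G01 X128.822 Y44.526
G01 X139.701 Y55.405
G01 X143.683 Y70.266
M5
G00 X11.089 Y109.870
M4 S323
G01 X11.397 Y137.570 F3010
G01 X39.097 Y137.262
G01 X38.789 Y109.562
G01 X11.089 Y109.870
M5
G00 X52.672 Y136.331
M4 S323
G01 X106.747 Y136.331 F3010
G01 X106.747 Y88.070
G01 X52.672 Y88.070
G01 X52.672 Y136.331
M5
G00 X0.000 Y0.000

viewBox `0 0 252.783 146.875` with mm width/height → 1 unit = 1 mm. Flip: y_m = 146.875 − y_svg.

**Shape 1** — `<circle>` circle, stroke `#000000` → engrave (S323, F3010). Machine vertices: (143.683,70.266) → (139.701,85.127) → (128.822,96.006) → (113.961,99.988) → (99.100,96.006) → (88.221,85.127) → (84.239,70.266) → (88.221,55.405) → (99.100,44.526) → (113.961,40.544) → (128.822,44.526) → (139.701,55.405) → (143.683,70.266). Closed: final G1 returns to the first vertex.

**Shape 2** — `<path>` regular polygon, stroke `#000000` → engrave (S323, F3010). Machine vertices: (11.089,109.870) → (11.397,137.570) → (39.097,137.262) → (38.789,109.562) → (11.089,109.870). Closed: final G1 returns to the first vertex.

**Shape 3** — `<rect>` rectangle, stroke `#000000` → engrave (S323, F3010). Machine vertices: (52.672,136.331) → (106.747,136.331) → (106.747,88.070) → (52.672,88.070) → (52.672,136.331). Closed: final G1 returns to the first vertex.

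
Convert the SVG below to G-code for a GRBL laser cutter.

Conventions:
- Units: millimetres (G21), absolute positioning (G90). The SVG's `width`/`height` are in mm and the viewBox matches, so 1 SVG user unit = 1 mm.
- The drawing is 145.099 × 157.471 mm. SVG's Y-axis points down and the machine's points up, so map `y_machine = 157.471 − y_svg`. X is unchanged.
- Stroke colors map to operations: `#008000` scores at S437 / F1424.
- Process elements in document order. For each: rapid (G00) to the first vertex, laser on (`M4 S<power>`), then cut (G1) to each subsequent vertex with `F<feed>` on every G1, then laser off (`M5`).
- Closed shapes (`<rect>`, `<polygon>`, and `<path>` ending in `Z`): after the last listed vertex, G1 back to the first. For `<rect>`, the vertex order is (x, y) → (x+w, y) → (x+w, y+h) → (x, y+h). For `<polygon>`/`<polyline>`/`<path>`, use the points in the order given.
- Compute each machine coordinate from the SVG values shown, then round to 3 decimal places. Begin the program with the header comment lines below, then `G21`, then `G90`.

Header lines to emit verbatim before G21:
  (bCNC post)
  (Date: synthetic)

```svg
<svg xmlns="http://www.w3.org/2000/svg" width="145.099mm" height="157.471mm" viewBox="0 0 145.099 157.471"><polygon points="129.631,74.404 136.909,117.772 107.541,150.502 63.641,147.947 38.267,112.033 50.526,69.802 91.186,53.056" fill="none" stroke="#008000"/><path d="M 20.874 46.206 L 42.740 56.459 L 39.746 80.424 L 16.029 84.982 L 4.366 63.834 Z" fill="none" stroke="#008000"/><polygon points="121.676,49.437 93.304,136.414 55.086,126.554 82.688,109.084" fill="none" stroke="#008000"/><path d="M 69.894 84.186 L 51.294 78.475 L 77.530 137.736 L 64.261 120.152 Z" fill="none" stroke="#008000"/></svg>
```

viewBox `0 0 145.099 157.471` with mm width/height → 1 unit = 1 mm. Flip: y_m = 157.471 − y_svg.

**Shape 1** — `<polygon>` regular polygon, stroke `#008000` → score (S437, F1424). Machine vertices: (129.631,83.067) → (136.909,39.699) → (107.541,6.969) → (63.641,9.524) → (38.267,45.438) → (50.526,87.669) → (91.186,104.415) → (129.631,83.067). Closed: final G1 returns to the first vertex.

**Shape 2** — `<path>` regular polygon, stroke `#008000` → score (S437, F1424). Machine vertices: (20.874,111.265) → (42.740,101.012) → (39.746,77.047) → (16.029,72.489) → (4.366,93.637) → (20.874,111.265). Closed: final G1 returns to the first vertex.

**Shape 3** — `<polygon>` closed polygon, stroke `#008000` → score (S437, F1424). Machine vertices: (121.676,108.034) → (93.304,21.057) → (55.086,30.917) → (82.688,48.387) → (121.676,108.034). Closed: final G1 returns to the first vertex.

**Shape 4** — `<path>` closed polygon, stroke `#008000` → score (S437, F1424). Machine vertices: (69.894,73.285) → (51.294,78.996) → (77.530,19.735) → (64.261,37.319) → (69.894,73.285). Closed: final G1 returns to the first vertex.

(bCNC post)
(Date: synthetic)
G21
G90
G00 X129.631 Y83.067
M4 S437
G1 X136.909 Y39.699 F1424
G1 X107.541 Y6.969 F1424
G1 X63.641 Y9.524 F1424
G1 X38.267 Y45.438 F1424
G1 X50.526 Y87.669 F1424
G1 X91.186 Y104.415 F1424
G1 X129.631 Y83.067 F1424
M5
G00 X20.874 Y111.265
M4 S437
G1 X42.740 Y101.012 F1424
G1 X39.746 Y77.047 F1424
G1 X16.029 Y72.489 F1424
G1 X4.366 Y93.637 F1424
G1 X20.874 Y111.265 F1424
M5
G00 X121.676 Y108.034
M4 S437
G1 X93.304 Y21.057 F1424
G1 X55.086 Y30.917 F1424
G1 X82.688 Y48.387 F1424
G1 X121.676 Y108.034 F1424
M5
G00 X69.894 Y73.285
M4 S437
G1 X51.294 Y78.996 F1424
G1 X77.530 Y19.735 F1424
G1 X64.261 Y37.319 F1424
G1 X69.894 Y73.285 F1424
M5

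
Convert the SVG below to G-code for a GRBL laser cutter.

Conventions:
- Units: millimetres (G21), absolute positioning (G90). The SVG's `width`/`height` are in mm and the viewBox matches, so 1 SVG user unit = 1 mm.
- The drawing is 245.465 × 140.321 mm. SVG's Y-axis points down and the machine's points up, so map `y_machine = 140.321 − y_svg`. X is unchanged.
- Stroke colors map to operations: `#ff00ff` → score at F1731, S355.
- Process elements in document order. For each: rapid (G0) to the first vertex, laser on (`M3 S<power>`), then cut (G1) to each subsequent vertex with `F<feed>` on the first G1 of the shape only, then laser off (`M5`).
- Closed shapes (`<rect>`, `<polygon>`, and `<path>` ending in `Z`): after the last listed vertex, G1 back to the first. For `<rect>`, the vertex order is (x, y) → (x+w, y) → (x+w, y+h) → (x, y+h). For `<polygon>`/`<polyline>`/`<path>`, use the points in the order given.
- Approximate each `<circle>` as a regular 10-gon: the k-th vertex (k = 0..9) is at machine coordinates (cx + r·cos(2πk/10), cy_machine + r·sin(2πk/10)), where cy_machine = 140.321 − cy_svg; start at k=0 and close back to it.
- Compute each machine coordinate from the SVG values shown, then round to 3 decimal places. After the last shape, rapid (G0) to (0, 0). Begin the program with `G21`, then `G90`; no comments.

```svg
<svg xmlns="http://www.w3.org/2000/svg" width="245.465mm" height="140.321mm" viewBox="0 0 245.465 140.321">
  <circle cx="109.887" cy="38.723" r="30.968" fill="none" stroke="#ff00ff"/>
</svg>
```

G21
G90
G0 X140.855 Y101.598
M3 S355
G1 X134.941 Y119.801 F1731
G1 X119.457 Y131.050
G1 X100.317 Y131.050
G1 X84.833 Y119.801
G1 X78.919 Y101.598
G1 X84.833 Y83.395
G1 X100.317 Y72.146
G1 X119.457 Y72.146
G1 X134.941 Y83.395
G1 X140.855 Y101.598
M5
G0 X0.000 Y0.000

1 u = 1 mm; y_m = 140.321 − y.

[1] `<circle>` circle, #ff00ff→score S355 F1731: (140.855,101.598) → (134.941,119.801) → (119.457,131.050) → (100.317,131.050) → (84.833,119.801) → (78.919,101.598) → (84.833,83.395) → (100.317,72.146) → (119.457,72.146) → (134.941,83.395) → (140.855,101.598) (closed)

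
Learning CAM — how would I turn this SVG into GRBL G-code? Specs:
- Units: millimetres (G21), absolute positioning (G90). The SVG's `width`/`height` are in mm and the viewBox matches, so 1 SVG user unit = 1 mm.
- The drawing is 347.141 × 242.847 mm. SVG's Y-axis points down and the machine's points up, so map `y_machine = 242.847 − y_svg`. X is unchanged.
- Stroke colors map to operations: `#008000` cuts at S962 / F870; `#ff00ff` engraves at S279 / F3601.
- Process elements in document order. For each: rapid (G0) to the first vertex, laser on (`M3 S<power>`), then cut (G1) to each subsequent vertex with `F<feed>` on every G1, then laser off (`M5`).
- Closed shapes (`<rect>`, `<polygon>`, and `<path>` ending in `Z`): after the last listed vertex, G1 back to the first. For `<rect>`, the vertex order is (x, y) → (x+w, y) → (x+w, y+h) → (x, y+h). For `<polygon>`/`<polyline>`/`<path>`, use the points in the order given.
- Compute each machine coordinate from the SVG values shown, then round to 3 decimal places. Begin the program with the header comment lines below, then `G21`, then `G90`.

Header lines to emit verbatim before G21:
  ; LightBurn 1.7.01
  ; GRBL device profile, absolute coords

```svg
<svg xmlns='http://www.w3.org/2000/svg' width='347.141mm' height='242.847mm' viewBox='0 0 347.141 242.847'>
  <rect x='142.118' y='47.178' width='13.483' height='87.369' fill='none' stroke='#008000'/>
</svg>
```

viewBox `0 0 347.141 242.847` with mm width/height → 1 unit = 1 mm. Flip: y_m = 242.847 − y_svg.

**Shape 1** — `<rect>` rectangle, stroke `#008000` → cut (S962, F870). Machine vertices: (142.118,195.669) → (155.601,195.669) → (155.601,108.300) → (142.118,108.300) → (142.118,195.669). Closed: final G1 returns to the first vertex.

; LightBurn 1.7.01
; GRBL device profile, absolute coords
G21
G90
G0 X142.118 Y195.669
M3 S962
G1 X155.601 Y195.669 F870
G1 X155.601 Y108.300 F870
G1 X142.118 Y108.300 F870
G1 X142.118 Y195.669 F870
M5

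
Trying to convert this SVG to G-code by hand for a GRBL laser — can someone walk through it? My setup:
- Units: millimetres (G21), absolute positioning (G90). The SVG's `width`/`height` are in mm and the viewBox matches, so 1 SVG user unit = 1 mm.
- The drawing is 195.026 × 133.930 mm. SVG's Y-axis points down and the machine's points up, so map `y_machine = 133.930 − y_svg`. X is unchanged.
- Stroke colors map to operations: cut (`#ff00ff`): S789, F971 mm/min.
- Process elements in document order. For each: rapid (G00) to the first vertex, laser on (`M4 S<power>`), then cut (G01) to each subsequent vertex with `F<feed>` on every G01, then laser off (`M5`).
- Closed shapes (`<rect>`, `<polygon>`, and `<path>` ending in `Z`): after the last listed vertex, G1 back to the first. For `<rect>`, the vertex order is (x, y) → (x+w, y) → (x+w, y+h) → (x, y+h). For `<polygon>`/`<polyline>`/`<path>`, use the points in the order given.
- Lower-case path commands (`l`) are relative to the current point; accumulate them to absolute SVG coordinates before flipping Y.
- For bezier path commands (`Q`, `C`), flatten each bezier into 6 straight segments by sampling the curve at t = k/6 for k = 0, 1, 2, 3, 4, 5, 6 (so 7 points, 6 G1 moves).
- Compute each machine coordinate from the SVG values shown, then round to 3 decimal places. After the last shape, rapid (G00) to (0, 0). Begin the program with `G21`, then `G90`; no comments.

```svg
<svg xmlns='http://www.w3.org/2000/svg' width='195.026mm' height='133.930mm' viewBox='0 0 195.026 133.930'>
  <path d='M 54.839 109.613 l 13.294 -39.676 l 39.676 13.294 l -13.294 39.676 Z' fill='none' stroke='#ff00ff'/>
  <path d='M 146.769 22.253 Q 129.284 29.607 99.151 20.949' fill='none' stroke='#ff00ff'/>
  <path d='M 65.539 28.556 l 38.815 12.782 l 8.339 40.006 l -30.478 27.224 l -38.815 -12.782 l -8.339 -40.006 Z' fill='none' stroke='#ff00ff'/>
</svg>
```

1 u = 1 mm; y_m = 133.930 − y.

[1] `<path>` regular polygon, #ff00ff→cut S789 F971: (54.839,24.317) → (68.133,63.993) → (107.809,50.699) → (94.515,11.023) → (54.839,24.317) (closed)

[2] `<path>` quadratic bezier, #ff00ff→cut S789 F971: (146.769,111.677) → (140.589,109.670) → (133.707,108.553) → (126.122,108.326) → (117.834,108.988) → (108.844,110.540) → (99.151,112.981)

[3] `<path>` regular polygon, #ff00ff→cut S789 F971: (65.539,105.374) → (104.354,92.592) → (112.693,52.586) → (82.215,25.362) → (43.400,38.144) → (35.061,78.150) → (65.539,105.374) (closed)

G21
G90
G00 X54.839 Y24.317
M4 S789
G01 X68.133 Y63.993 F971
G01 X107.809 Y50.699 F971
G01 X94.515 Y11.023 F971
G01 X54.839 Y24.317 F971
M5
G00 X146.769 Y111.677
M4 S789
G01 X140.589 Y109.670 F971
G01 X133.707 Y108.553 F971
G01 X126.122 Y108.326 F971
G01 X117.834 Y108.988 F971
G01 X108.844 Y110.540 F971
G01 X99.151 Y112.981 F971
M5
G00 X65.539 Y105.374
M4 S789
G01 X104.354 Y92.592 F971
G01 X112.693 Y52.586 F971
G01 X82.215 Y25.362 F971
G01 X43.400 Y38.144 F971
G01 X35.061 Y78.150 F971
G01 X65.539 Y105.374 F971
M5
G00 X0.000 Y0.000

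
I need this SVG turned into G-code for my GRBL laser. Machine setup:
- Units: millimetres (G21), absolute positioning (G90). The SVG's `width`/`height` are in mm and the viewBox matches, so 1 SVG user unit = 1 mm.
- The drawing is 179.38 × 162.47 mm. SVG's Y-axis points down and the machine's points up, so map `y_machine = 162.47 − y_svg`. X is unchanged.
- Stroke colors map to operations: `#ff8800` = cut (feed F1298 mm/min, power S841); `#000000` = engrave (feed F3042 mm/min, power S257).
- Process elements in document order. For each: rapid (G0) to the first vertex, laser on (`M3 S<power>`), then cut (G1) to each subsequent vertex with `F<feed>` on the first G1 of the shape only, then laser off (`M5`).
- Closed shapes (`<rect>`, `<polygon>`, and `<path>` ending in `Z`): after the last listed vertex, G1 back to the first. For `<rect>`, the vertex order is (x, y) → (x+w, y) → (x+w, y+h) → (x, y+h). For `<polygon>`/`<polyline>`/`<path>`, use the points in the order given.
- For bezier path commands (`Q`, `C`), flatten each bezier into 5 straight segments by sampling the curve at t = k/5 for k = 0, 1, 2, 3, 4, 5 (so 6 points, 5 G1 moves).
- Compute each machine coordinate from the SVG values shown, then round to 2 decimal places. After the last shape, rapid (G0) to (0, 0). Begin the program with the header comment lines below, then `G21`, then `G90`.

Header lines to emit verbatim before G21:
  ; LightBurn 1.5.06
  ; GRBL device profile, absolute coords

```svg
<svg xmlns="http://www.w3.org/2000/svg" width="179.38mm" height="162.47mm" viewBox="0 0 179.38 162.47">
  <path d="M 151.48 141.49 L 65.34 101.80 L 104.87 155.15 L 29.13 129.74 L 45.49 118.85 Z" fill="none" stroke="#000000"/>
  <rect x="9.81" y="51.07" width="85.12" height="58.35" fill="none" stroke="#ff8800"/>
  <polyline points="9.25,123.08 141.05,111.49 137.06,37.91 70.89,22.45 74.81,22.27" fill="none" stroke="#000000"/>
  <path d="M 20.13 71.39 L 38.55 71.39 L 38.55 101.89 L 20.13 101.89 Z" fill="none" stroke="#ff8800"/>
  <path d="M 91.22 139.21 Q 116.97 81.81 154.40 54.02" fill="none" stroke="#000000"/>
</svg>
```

1 u = 1 mm; y_m = 162.47 − y.

[1] `<path>` closed polygon, #000000→engrave S257 F3042: (151.48,20.98) → (65.34,60.67) → (104.87,7.32) → (29.13,32.73) → (45.49,43.62) → (151.48,20.98) (closed)

[2] `<rect>` rectangle, #ff8800→cut S841 F1298: (9.81,111.40) → (94.93,111.40) → (94.93,53.05) → (9.81,53.05) → (9.81,111.40) (closed)

[3] `<polyline>` open polyline, #000000→engrave S257 F3042: (9.25,39.39) → (141.05,50.98) → (137.06,124.56) → (70.89,140.02) → (74.81,140.20)

[4] `<path>` rectangle, #ff8800→cut S841 F1298: (20.13,91.08) → (38.55,91.08) → (38.55,60.58) → (20.13,60.58) → (20.13,91.08) (closed)

[5] `<path>` quadratic bezier, #000000→engrave S257 F3042: (91.22,23.26) → (101.99,45.04) → (113.69,64.44) → (126.32,81.48) → (139.90,96.15) → (154.40,108.45)

; LightBurn 1.5.06
; GRBL device profile, absolute coords
G21
G90
G0 X151.48 Y20.98
M3 S257
G1 X65.34 Y60.67 F3042
G1 X104.87 Y7.32
G1 X29.13 Y32.73
G1 X45.49 Y43.62
G1 X151.48 Y20.98
M5
G0 X9.81 Y111.40
M3 S841
G1 X94.93 Y111.40 F1298
G1 X94.93 Y53.05
G1 X9.81 Y53.05
G1 X9.81 Y111.40
M5
G0 X9.25 Y39.39
M3 S257
G1 X141.05 Y50.98 F3042
G1 X137.06 Y124.56
G1 X70.89 Y140.02
G1 X74.81 Y140.20
M5
G0 X20.13 Y91.08
M3 S841
G1 X38.55 Y91.08 F1298
G1 X38.55 Y60.58
G1 X20.13 Y60.58
G1 X20.13 Y91.08
M5
G0 X91.22 Y23.26
M3 S257
G1 X101.99 Y45.04 F3042
G1 X113.69 Y64.44
G1 X126.32 Y81.48
G1 X139.90 Y96.15
G1 X154.40 Y108.45
M5
G0 X0.00 Y0.00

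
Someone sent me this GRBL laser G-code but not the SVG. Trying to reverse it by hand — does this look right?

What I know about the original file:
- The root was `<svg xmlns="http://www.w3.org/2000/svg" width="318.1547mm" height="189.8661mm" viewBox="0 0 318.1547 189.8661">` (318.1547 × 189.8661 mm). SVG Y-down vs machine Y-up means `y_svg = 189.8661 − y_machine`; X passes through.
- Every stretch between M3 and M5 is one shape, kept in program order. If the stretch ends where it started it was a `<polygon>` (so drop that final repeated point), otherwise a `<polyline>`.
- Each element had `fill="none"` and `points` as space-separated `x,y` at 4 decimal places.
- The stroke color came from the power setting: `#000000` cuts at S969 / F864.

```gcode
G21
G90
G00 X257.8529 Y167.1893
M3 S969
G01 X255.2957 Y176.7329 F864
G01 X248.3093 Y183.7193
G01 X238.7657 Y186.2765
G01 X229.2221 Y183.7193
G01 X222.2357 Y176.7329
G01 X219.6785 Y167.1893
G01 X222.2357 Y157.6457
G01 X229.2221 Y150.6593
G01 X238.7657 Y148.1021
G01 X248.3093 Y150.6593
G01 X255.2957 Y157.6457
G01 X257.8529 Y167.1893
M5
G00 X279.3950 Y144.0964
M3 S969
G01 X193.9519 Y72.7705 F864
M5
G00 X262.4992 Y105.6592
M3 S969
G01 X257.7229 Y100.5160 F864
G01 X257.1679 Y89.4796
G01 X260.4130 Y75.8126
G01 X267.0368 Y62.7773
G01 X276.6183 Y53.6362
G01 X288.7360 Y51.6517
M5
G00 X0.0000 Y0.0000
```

<svg xmlns="http://www.w3.org/2000/svg" width="318.1547mm" height="189.8661mm" viewBox="0 0 318.1547 189.8661">
  <polygon points="257.8529,22.6768 255.2957,13.1332 248.3093,6.1468 238.7657,3.5896 229.2221,6.1468 222.2357,13.1332 219.6785,22.6768 222.2357,32.2204 229.2221,39.2068 238.7657,41.7640 248.3093,39.2068 255.2957,32.2204" fill="none" stroke="#000000"/>
  <polyline points="279.3950,45.7697 193.9519,117.0956" fill="none" stroke="#000000"/>
  <polyline points="262.4992,84.2069 257.7229,89.3501 257.1679,100.3865 260.4130,114.0535 267.0368,127.0888 276.6183,136.2299 288.7360,138.2144" fill="none" stroke="#000000"/>
</svg>

y_svg = 189.8661 − y_m. Every run uses S969, so all elements get stroke `#000000` (cut).

[1] closed run; points: 257.8529,22.6768 255.2957,13.1332 248.3093,6.1468 238.7657,3.5896 229.2221,6.1468 222.2357,13.1332 219.6785,22.6768 222.2357,32.2204 229.2221,39.2068 238.7657,41.7640 248.3093,39.2068 255.2957,32.2204

[2] open run; points: 279.3950,45.7697 193.9519,117.0956

[3] open run; points: 262.4992,84.2069 257.7229,89.3501 257.1679,100.3865 260.4130,114.0535 267.0368,127.0888 276.6183,136.2299 288.7360,138.2144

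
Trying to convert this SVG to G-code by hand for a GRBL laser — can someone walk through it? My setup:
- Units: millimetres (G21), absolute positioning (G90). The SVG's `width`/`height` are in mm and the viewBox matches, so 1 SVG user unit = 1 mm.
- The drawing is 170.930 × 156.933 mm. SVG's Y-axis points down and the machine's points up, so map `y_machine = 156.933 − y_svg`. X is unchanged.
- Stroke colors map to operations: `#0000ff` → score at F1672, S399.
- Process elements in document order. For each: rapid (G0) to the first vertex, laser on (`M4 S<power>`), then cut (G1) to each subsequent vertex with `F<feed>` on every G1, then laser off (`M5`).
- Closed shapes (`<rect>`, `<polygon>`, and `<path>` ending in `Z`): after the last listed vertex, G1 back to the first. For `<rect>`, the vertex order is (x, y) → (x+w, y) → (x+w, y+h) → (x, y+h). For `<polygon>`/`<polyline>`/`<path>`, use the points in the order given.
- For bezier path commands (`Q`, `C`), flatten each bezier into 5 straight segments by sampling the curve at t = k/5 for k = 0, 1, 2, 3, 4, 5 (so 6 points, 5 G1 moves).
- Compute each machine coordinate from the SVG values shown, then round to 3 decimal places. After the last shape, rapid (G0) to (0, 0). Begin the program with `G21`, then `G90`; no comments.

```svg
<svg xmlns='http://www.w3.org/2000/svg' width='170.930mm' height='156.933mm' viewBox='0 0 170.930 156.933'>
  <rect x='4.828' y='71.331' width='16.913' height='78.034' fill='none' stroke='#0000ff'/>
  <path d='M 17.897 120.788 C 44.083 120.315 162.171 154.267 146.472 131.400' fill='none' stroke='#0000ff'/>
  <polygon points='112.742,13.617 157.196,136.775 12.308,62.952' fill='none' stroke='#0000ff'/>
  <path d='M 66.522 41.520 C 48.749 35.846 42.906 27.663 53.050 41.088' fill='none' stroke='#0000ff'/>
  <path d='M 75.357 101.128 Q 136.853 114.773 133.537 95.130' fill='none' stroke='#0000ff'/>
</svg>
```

G21
G90
G0 X4.828 Y85.602
M4 S399
G1 X21.741 Y85.602 F1672
G1 X21.741 Y7.568 F1672
G1 X4.828 Y7.568 F1672
G1 X4.828 Y85.602 F1672
M5
G0 X17.897 Y36.145
M4 S399
G1 X42.831 Y33.028 F1672
G1 X78.989 Y26.028 F1672
G1 X115.537 Y19.526 F1672
G1 X141.642 Y17.901 F1672
G1 X146.472 Y25.533 F1672
M5
G0 X112.742 Y143.316
M4 S399
G1 X157.196 Y20.158 F1672
G1 X12.308 Y93.981 F1672
G1 X112.742 Y143.316 F1672
M5
G0 X66.522 Y115.413
M4 S399
G1 X57.322 Y118.926 F1672
G1 X51.180 Y121.883 F1672
G1 X48.291 Y123.127 F1672
G1 X48.850 Y121.500 F1672
G1 X53.050 Y115.845 F1672
M5
G0 X75.357 Y55.805
M4 S399
G1 X97.363 Y51.679 F1672
G1 X114.184 Y50.215 F1672
G1 X125.820 Y51.415 F1672
G1 X132.271 Y55.277 F1672
G1 X133.537 Y61.803 F1672
M5
G0 X0.000 Y0.000

Since the viewBox matches the mm dimensions, user units are millimetres directly. The only transform is the Y-flip y_m = 156.933 − y_svg.

Shape 1 is a rectangle drawn with `<rect>`. Its stroke #0000ff means score at S399, F1672. After flipping Y the toolpath is (4.828,85.602) → (21.741,85.602) → (21.741,7.568) → (4.828,7.568) → (4.828,85.602), returning to the start.

Shape 2 is a cubic bezier drawn with `<path>`. Its stroke #0000ff means score at S399, F1672. After flipping Y the toolpath is (17.897,36.145) → (42.831,33.028) → (78.989,26.028) → (115.537,19.526) → (141.642,17.901) → (146.472,25.533).

Shape 3 is a closed polygon drawn with `<polygon>`. Its stroke #0000ff means score at S399, F1672. After flipping Y the toolpath is (112.742,143.316) → (157.196,20.158) → (12.308,93.981) → (112.742,143.316), returning to the start.

Shape 4 is a cubic bezier drawn with `<path>`. Its stroke #0000ff means score at S399, F1672. After flipping Y the toolpath is (66.522,115.413) → (57.322,118.926) → (51.180,121.883) → (48.291,123.127) → (48.850,121.500) → (53.050,115.845).

Shape 5 is a quadratic bezier drawn with `<path>`. Its stroke #0000ff means score at S399, F1672. After flipping Y the toolpath is (75.357,55.805) → (97.363,51.679) → (114.184,50.215) → (125.820,51.415) → (132.271,55.277) → (133.537,61.803).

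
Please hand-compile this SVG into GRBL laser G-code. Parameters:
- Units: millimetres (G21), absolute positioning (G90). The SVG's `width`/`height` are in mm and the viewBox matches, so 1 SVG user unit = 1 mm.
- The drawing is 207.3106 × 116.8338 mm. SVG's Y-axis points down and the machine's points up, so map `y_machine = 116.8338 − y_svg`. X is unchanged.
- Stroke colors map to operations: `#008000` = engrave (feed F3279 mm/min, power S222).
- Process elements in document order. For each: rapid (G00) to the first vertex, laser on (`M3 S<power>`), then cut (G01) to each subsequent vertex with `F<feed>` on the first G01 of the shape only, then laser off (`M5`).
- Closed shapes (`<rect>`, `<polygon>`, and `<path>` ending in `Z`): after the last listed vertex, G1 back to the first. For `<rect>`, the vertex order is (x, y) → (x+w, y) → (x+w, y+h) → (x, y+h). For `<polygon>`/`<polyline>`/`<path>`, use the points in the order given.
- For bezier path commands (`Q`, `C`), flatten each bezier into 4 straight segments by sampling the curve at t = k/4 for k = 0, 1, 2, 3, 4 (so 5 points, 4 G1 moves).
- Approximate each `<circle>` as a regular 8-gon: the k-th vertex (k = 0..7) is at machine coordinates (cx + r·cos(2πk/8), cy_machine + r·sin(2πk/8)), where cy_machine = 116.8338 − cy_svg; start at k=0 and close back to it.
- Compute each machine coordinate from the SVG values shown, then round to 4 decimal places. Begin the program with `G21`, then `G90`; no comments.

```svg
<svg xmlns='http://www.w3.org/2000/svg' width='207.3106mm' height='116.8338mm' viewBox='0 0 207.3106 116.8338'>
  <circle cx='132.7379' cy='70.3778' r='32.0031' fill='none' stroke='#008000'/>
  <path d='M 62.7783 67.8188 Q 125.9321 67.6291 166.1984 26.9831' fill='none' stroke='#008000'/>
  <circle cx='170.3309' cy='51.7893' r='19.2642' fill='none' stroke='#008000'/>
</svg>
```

Since the viewBox matches the mm dimensions, user units are millimetres directly. The only transform is the Y-flip y_m = 116.8338 − y_svg.

Shape 1 is a circle drawn with `<circle>`. Its stroke #008000 means engrave at S222, F3279. After flipping Y the toolpath is (164.7410,46.4560) → (155.3675,69.0856) → (132.7379,78.4591) → (110.1083,69.0856) → (100.7348,46.4560) → (110.1083,23.8264) → (132.7379,14.4529) → (155.3675,23.8264) → (164.7410,46.4560), returning to the start.

Shape 2 is a quadratic bezier drawn with `<path>`. Its stroke #008000 means engrave at S222, F3279. After flipping Y the toolpath is (62.7783,49.0150) → (92.9247,51.6384) → (120.2102,59.3188) → (144.6348,72.0562) → (166.1984,89.8507).

Shape 3 is a circle drawn with `<circle>`. Its stroke #008000 means engrave at S222, F3279. After flipping Y the toolpath is (189.5951,65.0445) → (183.9527,78.6663) → (170.3309,84.3087) → (156.7091,78.6663) → (151.0667,65.0445) → (156.7091,51.4227) → (170.3309,45.7803) → (183.9527,51.4227) → (189.5951,65.0445), returning to the start.

G21
G90
G00 X164.7410 Y46.4560
M3 S222
G01 X155.3675 Y69.0856 F3279
G01 X132.7379 Y78.4591
G01 X110.1083 Y69.0856
G01 X100.7348 Y46.4560
G01 X110.1083 Y23.8264
G01 X132.7379 Y14.4529
G01 X155.3675 Y23.8264
G01 X164.7410 Y46.4560
M5
G00 X62.7783 Y49.0150
M3 S222
G01 X92.9247 Y51.6384 F3279
G01 X120.2102 Y59.3188
G01 X144.6348 Y72.0562
G01 X166.1984 Y89.8507
M5
G00 X189.5951 Y65.0445
M3 S222
G01 X183.9527 Y78.6663 F3279
G01 X170.3309 Y84.3087
G01 X156.7091 Y78.6663
G01 X151.0667 Y65.0445
G01 X156.7091 Y51.4227
G01 X170.3309 Y45.7803
G01 X183.9527 Y51.4227
G01 X189.5951 Y65.0445
M5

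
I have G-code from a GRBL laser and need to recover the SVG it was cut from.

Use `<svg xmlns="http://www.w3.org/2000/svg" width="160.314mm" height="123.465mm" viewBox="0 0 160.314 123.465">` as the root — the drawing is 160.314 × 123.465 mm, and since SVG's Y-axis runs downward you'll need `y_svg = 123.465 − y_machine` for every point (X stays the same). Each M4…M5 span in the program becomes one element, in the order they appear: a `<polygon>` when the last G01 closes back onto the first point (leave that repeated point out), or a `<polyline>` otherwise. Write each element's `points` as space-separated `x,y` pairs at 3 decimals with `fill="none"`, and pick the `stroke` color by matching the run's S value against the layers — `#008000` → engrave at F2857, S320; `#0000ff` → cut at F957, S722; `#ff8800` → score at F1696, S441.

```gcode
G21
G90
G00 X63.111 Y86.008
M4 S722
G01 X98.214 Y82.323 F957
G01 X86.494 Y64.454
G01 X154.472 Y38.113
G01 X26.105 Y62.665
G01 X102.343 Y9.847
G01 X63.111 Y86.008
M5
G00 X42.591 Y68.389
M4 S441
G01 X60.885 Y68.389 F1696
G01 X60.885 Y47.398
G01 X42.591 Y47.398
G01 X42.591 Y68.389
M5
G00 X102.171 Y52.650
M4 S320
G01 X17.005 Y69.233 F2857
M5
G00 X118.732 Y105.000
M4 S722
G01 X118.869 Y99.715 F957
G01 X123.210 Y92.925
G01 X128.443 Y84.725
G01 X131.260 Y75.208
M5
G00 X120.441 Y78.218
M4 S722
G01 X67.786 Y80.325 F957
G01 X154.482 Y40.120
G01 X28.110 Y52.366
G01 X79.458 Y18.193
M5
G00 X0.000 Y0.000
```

<svg xmlns="http://www.w3.org/2000/svg" width="160.314mm" height="123.465mm" viewBox="0 0 160.314 123.465">
  <polygon points="63.111,37.457 98.214,41.142 86.494,59.011 154.472,85.352 26.105,60.800 102.343,113.618" fill="none" stroke="#0000ff"/>
  <polygon points="42.591,55.076 60.885,55.076 60.885,76.067 42.591,76.067" fill="none" stroke="#ff8800"/>
  <polyline points="102.171,70.815 17.005,54.232" fill="none" stroke="#008000"/>
  <polyline points="118.732,18.465 118.869,23.750 123.210,30.540 128.443,38.740 131.260,48.257" fill="none" stroke="#0000ff"/>
  <polyline points="120.441,45.247 67.786,43.140 154.482,83.345 28.110,71.099 79.458,105.272" fill="none" stroke="#0000ff"/>
</svg>

Machine Y-up, SVG Y-down with viewBox height 123.465, so y_svg = 123.465 − y_machine; X carries over.

Run 1: the run's S722 means `#0000ff` (cut). The run returns to its start, so emit a `<polygon>` with points (Y-flipped): 63.111,37.457 98.214,41.142 86.494,59.011 154.472,85.352 26.105,60.800 102.343,113.618.

Run 2: S441 ⇒ score layer `#ff8800`. The run returns to its start, so emit a `<polygon>` with points (Y-flipped): 42.591,55.076 60.885,55.076 60.885,76.067 42.591,76.067.

Run 3: power S320 maps to stroke `#008000` (engrave). The run is open, so emit a `<polyline>` with points (Y-flipped): 102.171,70.815 17.005,54.232.

Run 4: the run's S722 means `#0000ff` (cut). The run is open, so emit a `<polyline>` with points (Y-flipped): 118.732,18.465 118.869,23.750 123.210,30.540 128.443,38.740 131.260,48.257.

Run 5: power S722 maps to stroke `#0000ff` (cut). The run is open, so emit a `<polyline>` with points (Y-flipped): 120.441,45.247 67.786,43.140 154.482,83.345 28.110,71.099 79.458,105.272.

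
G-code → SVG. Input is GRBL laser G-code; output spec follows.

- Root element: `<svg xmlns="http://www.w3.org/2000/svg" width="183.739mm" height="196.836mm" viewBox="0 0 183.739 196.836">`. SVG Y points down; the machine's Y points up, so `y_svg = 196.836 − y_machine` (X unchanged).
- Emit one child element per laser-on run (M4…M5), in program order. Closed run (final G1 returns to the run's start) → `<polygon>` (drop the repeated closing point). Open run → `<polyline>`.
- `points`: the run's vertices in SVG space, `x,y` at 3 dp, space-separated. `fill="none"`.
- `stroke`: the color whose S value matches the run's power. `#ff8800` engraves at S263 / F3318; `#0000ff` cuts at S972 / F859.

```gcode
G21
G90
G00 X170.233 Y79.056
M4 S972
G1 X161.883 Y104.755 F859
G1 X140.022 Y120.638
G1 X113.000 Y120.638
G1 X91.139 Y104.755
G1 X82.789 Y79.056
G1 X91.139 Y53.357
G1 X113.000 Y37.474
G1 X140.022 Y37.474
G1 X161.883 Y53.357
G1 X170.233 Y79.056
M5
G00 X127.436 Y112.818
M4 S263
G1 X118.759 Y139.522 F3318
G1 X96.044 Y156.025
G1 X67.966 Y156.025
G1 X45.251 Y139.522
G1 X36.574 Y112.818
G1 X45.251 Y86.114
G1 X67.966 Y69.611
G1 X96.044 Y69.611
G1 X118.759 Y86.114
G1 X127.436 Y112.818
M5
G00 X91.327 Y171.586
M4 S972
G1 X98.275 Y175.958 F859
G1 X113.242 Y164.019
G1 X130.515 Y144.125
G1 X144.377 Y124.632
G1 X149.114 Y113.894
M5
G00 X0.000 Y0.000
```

<svg xmlns="http://www.w3.org/2000/svg" width="183.739mm" height="196.836mm" viewBox="0 0 183.739 196.836">
  <polygon points="170.233,117.780 161.883,92.081 140.022,76.198 113.000,76.198 91.139,92.081 82.789,117.780 91.139,143.479 113.000,159.362 140.022,159.362 161.883,143.479" fill="none" stroke="#0000ff"/>
  <polygon points="127.436,84.018 118.759,57.314 96.044,40.811 67.966,40.811 45.251,57.314 36.574,84.018 45.251,110.722 67.966,127.225 96.044,127.225 118.759,110.722" fill="none" stroke="#ff8800"/>
  <polyline points="91.327,25.250 98.275,20.878 113.242,32.817 130.515,52.711 144.377,72.204 149.114,82.942" fill="none" stroke="#0000ff"/>
</svg>

Each laser-on run becomes one SVG element. Flip Y back into SVG space with y_svg = 196.836 − y_machine.

Run 1: the run's S972 means `#0000ff` (cut). The run returns to its start, so emit a `<polygon>` with points (Y-flipped): 170.233,117.780 161.883,92.081 140.022,76.198 113.000,76.198 91.139,92.081 82.789,117.780 91.139,143.479 113.000,159.362 140.022,159.362 161.883,143.479.

Run 2: the run's S263 means `#ff8800` (engrave). The run returns to its start, so emit a `<polygon>` with points (Y-flipped): 127.436,84.018 118.759,57.314 96.044,40.811 67.966,40.811 45.251,57.314 36.574,84.018 45.251,110.722 67.966,127.225 96.044,127.225 118.759,110.722.

Run 3: power S972 maps to stroke `#0000ff` (cut). The run is open, so emit a `<polyline>` with points (Y-flipped): 91.327,25.250 98.275,20.878 113.242,32.817 130.515,52.711 144.377,72.204 149.114,82.942.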